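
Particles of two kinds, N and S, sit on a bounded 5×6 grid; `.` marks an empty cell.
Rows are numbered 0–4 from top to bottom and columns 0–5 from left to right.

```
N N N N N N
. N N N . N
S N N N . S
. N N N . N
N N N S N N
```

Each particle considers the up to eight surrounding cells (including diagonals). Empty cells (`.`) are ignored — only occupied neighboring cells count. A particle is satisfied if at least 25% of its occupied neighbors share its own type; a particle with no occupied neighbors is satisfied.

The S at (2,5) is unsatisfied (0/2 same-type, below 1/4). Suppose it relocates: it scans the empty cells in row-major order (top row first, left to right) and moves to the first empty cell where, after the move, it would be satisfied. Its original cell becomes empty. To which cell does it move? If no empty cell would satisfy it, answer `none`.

Vacating (2,5). Empty cells in order:
  (1,0): 1/5 same-type → still unsatisfied.
  (1,4): 0/6 same-type → still unsatisfied.
  (2,4): 0/5 same-type → still unsatisfied.
  (3,0): 1/5 same-type → still unsatisfied.
  (3,4): 1/6 same-type → still unsatisfied.

none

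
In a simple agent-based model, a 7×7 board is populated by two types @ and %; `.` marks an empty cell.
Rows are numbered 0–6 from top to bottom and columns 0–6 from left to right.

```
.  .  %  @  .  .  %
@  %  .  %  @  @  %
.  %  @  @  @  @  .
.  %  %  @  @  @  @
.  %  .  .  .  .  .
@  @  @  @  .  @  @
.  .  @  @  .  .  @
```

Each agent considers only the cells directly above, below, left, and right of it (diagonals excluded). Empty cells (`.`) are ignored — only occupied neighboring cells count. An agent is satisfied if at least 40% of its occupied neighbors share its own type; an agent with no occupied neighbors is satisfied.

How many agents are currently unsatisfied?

Row 0: (0,2)% 0/1 ✗ · (0,3)@ 0/2 ✗ · (0,6)% 1/1 ✓
Row 1: (1,0)@ 0/1 ✗ · (1,1)% 1/2 ✓ · (1,3)% 0/3 ✗ · (1,4)@ 2/3 ✓ · (1,5)@ 2/3 ✓ · (1,6)% 1/2 ✓
Row 2: (2,1)% 2/3 ✓ · (2,2)@ 1/3 ✗ · (2,3)@ 3/4 ✓ · (2,4)@ 4/4 ✓ · (2,5)@ 3/3 ✓
Row 3: (3,1)% 3/3 ✓ · (3,2)% 1/3 ✗ · (3,3)@ 2/3 ✓ · (3,4)@ 3/3 ✓ · (3,5)@ 3/3 ✓ · (3,6)@ 1/1 ✓
Row 4: (4,1)% 1/2 ✓
Row 5: (5,0)@ 1/1 ✓ · (5,1)@ 2/3 ✓ · (5,2)@ 3/3 ✓ · (5,3)@ 2/2 ✓ · (5,5)@ 1/1 ✓ · (5,6)@ 2/2 ✓
Row 6: (6,2)@ 2/2 ✓ · (6,3)@ 2/2 ✓ · (6,6)@ 1/1 ✓
Unsatisfied: (0,2), (0,3), (1,0), (1,3), (2,2), (3,2) — 6 in total.

6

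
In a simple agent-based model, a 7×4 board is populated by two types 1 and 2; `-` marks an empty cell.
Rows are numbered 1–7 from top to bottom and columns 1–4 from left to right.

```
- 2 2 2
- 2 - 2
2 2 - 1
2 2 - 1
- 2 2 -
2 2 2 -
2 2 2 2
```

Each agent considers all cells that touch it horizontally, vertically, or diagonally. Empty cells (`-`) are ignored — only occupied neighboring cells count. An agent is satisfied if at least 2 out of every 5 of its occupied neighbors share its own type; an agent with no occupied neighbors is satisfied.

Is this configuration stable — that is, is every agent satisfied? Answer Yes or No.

Row 1: (1,2)2 2/2 ok · (1,3)2 4/4 ok · (1,4)2 2/2 ok
Row 2: (2,2)2 4/4 ok · (2,4)2 2/3 ok
Row 3: (3,1)2 4/4 ok · (3,2)2 4/4 ok · (3,4)1 1/2 ok
Row 4: (4,1)2 4/4 ok · (4,2)2 5/5 ok · (4,4)1 1/2 ok
Row 5: (5,2)2 6/6 ok · (5,3)2 4/5 ok
Row 6: (6,1)2 4/4 ok · (6,2)2 7/7 ok · (6,3)2 6/6 ok
Row 7: (7,1)2 3/3 ok · (7,2)2 5/5 ok · (7,3)2 4/4 ok · (7,4)2 2/2 ok
All meet the threshold, so the configuration is stable.

Yes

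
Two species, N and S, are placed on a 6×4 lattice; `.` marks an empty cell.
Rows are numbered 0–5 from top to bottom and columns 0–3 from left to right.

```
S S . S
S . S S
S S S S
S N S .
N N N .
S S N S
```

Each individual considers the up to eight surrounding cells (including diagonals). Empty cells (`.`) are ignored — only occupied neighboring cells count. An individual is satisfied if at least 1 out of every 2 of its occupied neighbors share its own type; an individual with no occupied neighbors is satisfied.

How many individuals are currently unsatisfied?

6

(0,0)S 2/2 ✓
(0,1)S 3/3 ✓
(0,3)S 2/2 ✓
(1,0)S 4/4 ✓
(1,2)S 6/6 ✓
(1,3)S 4/4 ✓
(2,0)S 3/4 ✓
(2,1)S 6/7 ✓
(2,2)S 5/6 ✓
(2,3)S 4/4 ✓
(3,0)S 2/5 ✗
(3,1)N 3/8 ✗
(3,2)S 3/6 ✓
(4,0)N 2/5 ✗
(4,1)N 4/8 ✓
(4,2)N 3/6 ✓
(5,0)S 1/3 ✗
(5,1)S 1/5 ✗
(5,2)N 2/4 ✓
(5,3)S 0/2 ✗
Unsatisfied: (3,0), (3,1), (4,0), (5,0), (5,1), (5,3) — 6 in total.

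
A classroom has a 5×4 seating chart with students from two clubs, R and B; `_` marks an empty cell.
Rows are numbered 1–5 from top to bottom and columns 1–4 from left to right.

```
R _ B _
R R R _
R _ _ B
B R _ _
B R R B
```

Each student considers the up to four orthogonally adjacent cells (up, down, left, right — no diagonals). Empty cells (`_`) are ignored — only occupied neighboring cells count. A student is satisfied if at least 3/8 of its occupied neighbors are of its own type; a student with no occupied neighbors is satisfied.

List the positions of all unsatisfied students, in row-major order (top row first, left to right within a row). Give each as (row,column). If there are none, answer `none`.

(1,3), (4,1), (5,4)

(1,1)R 1/1 satisfied
(1,3)B 0/1 not
(2,1)R 3/3 satisfied
(2,2)R 2/2 satisfied
(2,3)R 1/2 satisfied
(3,1)R 1/2 satisfied
(3,4)B 0/0 satisfied
(4,1)B 1/3 not
(4,2)R 1/2 satisfied
(5,1)B 1/2 satisfied
(5,2)R 2/3 satisfied
(5,3)R 1/2 satisfied
(5,4)B 0/1 not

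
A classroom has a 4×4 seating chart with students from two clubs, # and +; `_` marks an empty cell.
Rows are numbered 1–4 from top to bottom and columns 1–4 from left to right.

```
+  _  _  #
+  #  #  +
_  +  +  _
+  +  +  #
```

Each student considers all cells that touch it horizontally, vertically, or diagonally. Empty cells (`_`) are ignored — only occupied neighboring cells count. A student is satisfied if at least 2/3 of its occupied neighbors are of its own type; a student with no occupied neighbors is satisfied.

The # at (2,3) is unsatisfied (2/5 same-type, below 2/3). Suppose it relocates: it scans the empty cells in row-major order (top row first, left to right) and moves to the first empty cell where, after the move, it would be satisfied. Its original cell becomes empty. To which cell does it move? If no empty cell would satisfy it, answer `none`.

(1,3)

Vacating (2,3). Empty cells in order:
  (1,2): 1/3 same-type → still unsatisfied.
  (1,3): 2/3 same-type → satisfied — stop here.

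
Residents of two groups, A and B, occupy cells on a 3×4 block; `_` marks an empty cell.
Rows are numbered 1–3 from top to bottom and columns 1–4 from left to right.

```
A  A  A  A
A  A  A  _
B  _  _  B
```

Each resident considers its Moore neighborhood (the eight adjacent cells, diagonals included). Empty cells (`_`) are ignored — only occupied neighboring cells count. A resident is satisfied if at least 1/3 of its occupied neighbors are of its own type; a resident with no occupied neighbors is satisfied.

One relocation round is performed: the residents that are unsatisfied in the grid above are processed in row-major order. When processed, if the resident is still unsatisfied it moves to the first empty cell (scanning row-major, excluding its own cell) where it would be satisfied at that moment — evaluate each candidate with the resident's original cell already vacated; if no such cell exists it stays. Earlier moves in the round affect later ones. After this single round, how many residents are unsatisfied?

0

Initially unsatisfied (in order): (3,1), (3,4).
  (3,1) → (3,3).
  (3,4): now satisfied by earlier moves; stays.
Resulting grid:
A A A A
A A A _
_ _ B B
All satisfied now.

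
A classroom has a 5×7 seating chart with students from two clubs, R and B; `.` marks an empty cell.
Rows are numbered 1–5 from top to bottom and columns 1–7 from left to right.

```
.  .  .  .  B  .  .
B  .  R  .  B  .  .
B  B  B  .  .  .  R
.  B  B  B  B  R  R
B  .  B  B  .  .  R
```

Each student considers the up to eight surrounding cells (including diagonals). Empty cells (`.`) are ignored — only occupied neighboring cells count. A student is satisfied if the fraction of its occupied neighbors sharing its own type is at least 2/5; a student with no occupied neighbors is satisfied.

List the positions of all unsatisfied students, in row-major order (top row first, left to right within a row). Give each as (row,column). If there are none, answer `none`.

(2,3)

(1,5)B 1/1 satisfied
(2,1)B 2/2 satisfied
(2,3)R 0/2 not
(2,5)B 1/1 satisfied
(3,1)B 3/3 satisfied
(3,2)B 5/6 satisfied
(3,3)B 4/5 satisfied
(3,7)R 2/2 satisfied
(4,2)B 6/6 satisfied
(4,3)B 6/6 satisfied
(4,4)B 5/5 satisfied
(4,5)B 2/3 satisfied
(4,6)R 3/4 satisfied
(4,7)R 3/3 satisfied
(5,1)B 1/1 satisfied
(5,3)B 4/4 satisfied
(5,4)B 4/4 satisfied
(5,7)R 2/2 satisfied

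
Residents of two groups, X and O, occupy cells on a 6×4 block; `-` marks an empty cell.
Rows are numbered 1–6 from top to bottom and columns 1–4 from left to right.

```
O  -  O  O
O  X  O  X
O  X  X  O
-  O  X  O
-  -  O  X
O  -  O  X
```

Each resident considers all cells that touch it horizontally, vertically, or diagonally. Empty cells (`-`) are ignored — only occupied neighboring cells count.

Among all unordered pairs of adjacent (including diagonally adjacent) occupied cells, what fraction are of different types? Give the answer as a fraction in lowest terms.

Scan each occupied cell's neighbors to the right and below (and the two forward diagonals) so each pair is counted once.
From row 1: 4 unlike of 8 pairs (running 4/8).
From row 2: 8 unlike of 13 pairs (running 12/21).
From row 3: 6 unlike of 11 pairs (running 18/32).
From row 4: 4 unlike of 7 pairs (running 22/39).
From row 5: 3 unlike of 5 pairs (running 25/44).
From row 6: 1 unlike of 1 pairs (running 26/45).
Total adjacent occupied pairs: 45; unlike-type pairs: 26.
26/45 is already in lowest terms.

26/45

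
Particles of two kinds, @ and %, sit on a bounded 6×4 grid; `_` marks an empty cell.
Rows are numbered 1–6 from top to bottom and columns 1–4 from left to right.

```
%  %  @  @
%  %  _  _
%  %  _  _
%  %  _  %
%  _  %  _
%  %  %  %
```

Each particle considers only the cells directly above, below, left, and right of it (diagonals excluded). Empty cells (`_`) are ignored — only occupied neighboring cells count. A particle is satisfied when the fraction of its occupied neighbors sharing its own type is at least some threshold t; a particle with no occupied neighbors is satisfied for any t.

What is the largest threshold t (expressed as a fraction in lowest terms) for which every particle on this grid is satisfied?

1/2

(1,1)% 2/2
(1,2)% 2/3
(1,3)@ 1/2
(1,4)@ 1/1
(2,1)% 3/3
(2,2)% 3/3
(3,1)% 3/3
(3,2)% 3/3
(4,1)% 3/3
(4,2)% 2/2
(4,4)% — no occupied neighbors
(5,1)% 2/2
(5,3)% 1/1
(6,1)% 2/2
(6,2)% 2/2
(6,3)% 3/3
(6,4)% 1/1
The smallest same-type fraction is 1/2 at (1,3), which reduces to 1/2. Any threshold above that leaves this particle unsatisfied.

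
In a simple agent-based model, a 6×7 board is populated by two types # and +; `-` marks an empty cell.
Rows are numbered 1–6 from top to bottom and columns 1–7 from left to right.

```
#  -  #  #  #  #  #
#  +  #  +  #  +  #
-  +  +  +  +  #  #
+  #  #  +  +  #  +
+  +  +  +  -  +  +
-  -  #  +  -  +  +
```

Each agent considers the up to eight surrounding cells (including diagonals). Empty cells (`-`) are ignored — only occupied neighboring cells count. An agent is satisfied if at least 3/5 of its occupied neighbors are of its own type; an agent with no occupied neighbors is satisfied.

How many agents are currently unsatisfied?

Row 1: (1,1)# 1/2 ✗ · (1,3)# 2/4 ✗ · (1,4)# 4/5 ✓ · (1,5)# 3/5 ✓ · (1,6)# 4/5 ✓ · (1,7)# 2/3 ✓
Row 2: (2,1)# 1/3 ✗ · (2,2)+ 2/6 ✗ · (2,3)# 2/7 ✗ · (2,4)+ 3/8 ✗ · (2,5)# 4/8 ✗ · (2,6)+ 1/8 ✗ · (2,7)# 4/5 ✓
Row 3: (3,2)+ 3/7 ✗ · (3,3)+ 5/8 ✓ · (3,4)+ 5/8 ✓ · (3,5)+ 5/8 ✓ · (3,6)# 4/8 ✗ · (3,7)# 3/5 ✓
Row 4: (4,1)+ 3/4 ✓ · (4,2)# 1/7 ✗ · (4,3)# 1/8 ✗ · (4,4)+ 6/7 ✓ · (4,5)+ 5/7 ✓ · (4,6)# 2/7 ✗ · (4,7)+ 2/5 ✗
Row 5: (5,1)+ 2/3 ✓ · (5,2)+ 3/6 ✗ · (5,3)+ 4/7 ✗ · (5,4)+ 4/6 ✓ · (5,6)+ 5/6 ✓ · (5,7)+ 4/5 ✓
Row 6: (6,3)# 0/4 ✗ · (6,4)+ 2/3 ✓ · (6,6)+ 3/3 ✓ · (6,7)+ 3/3 ✓
Unsatisfied: (1,1), (1,3), (2,1), (2,2), (2,3), (2,4), (2,5), (2,6), (3,2), (3,6), (4,2), (4,3), (4,6), (4,7), (5,2), (5,3), (6,3) — 17 in total.

17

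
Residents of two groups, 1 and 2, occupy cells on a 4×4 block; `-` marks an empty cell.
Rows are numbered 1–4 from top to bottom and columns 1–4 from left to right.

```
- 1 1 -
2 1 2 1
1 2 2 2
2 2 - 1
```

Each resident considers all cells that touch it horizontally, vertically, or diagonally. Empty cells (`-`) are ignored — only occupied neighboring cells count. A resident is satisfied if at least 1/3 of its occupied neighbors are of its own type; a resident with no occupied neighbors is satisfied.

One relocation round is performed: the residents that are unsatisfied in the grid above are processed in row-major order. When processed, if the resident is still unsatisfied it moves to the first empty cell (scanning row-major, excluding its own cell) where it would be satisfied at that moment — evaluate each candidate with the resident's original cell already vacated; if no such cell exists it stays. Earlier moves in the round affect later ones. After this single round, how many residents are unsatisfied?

Initially unsatisfied (in order): (2,1), (2,4), (3,1), (4,4).
  (2,1) → (1,4).
  (2,4) → (1,1).
  (3,1) → (2,1).
  (4,4) → (3,1).
Resulting grid:
1 1 1 2
1 1 2 -
1 2 2 2
2 2 - -
All satisfied now.

0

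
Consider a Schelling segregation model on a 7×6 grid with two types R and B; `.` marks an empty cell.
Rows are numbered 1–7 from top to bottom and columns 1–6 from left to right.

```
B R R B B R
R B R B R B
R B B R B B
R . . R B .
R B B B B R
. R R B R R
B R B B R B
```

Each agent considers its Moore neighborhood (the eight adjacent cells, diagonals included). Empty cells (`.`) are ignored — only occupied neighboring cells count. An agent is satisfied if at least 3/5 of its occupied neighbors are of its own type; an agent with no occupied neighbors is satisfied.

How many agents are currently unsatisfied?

Row 1: (1,1)B 1/3 unhappy · (1,2)R 3/5 ok · (1,3)R 2/5 unhappy · (1,4)B 2/5 unhappy · (1,5)B 3/5 ok · (1,6)R 1/3 unhappy
Row 2: (2,1)R 2/5 unhappy · (2,2)B 3/8 unhappy · (2,3)R 3/8 unhappy · (2,4)B 4/8 unhappy · (2,5)R 2/8 unhappy · (2,6)B 3/5 ok
Row 3: (3,1)R 2/4 unhappy · (3,2)B 2/6 unhappy · (3,3)B 3/6 unhappy · (3,4)R 3/7 unhappy · (3,5)B 4/7 unhappy · (3,6)B 3/4 ok
Row 4: (4,1)R 2/4 unhappy · (4,4)R 1/7 unhappy · (4,5)B 4/7 unhappy
Row 5: (5,1)R 2/3 ok · (5,2)B 1/5 unhappy · (5,3)B 3/6 unhappy · (5,4)B 4/7 unhappy · (5,5)B 3/7 unhappy · (5,6)R 2/4 unhappy
Row 6: (6,2)R 3/7 unhappy · (6,3)R 2/8 unhappy · (6,4)B 5/8 ok · (6,5)R 3/8 unhappy · (6,6)R 3/5 ok
Row 7: (7,1)B 0/2 unhappy · (7,2)R 2/4 unhappy · (7,3)B 2/5 unhappy · (7,4)B 2/5 unhappy · (7,5)R 2/5 unhappy · (7,6)B 0/3 unhappy
Unsatisfied: (1,1), (1,3), (1,4), (1,6), (2,1), (2,2), (2,3), (2,4), (2,5), (3,1), (3,2), (3,3), (3,4), (3,5), (4,1), (4,4), (4,5), (5,2), (5,3), (5,4), (5,5), (5,6), (6,2), (6,3), (6,5), (7,1), (7,2), (7,3), (7,4), (7,5), (7,6) — 31 in total.

31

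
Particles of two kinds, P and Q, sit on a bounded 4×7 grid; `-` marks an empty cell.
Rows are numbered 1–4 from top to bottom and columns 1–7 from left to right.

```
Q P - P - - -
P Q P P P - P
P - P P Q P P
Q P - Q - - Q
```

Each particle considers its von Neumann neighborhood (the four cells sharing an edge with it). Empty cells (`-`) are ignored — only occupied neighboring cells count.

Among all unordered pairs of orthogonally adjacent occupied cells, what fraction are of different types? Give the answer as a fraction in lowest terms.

4/7

Scan each occupied cell's neighbors to the right and below so each pair is counted once.
From row 1: 3 unlike of 4 pairs (running 3/4).
From row 2: 3 unlike of 9 pairs (running 6/13).
From row 3: 5 unlike of 7 pairs (running 11/20).
From row 4: 1 unlike of 1 pairs (running 12/21).
Total adjacent occupied pairs: 21; unlike-type pairs: 12.
12/21 reduces to 4/7.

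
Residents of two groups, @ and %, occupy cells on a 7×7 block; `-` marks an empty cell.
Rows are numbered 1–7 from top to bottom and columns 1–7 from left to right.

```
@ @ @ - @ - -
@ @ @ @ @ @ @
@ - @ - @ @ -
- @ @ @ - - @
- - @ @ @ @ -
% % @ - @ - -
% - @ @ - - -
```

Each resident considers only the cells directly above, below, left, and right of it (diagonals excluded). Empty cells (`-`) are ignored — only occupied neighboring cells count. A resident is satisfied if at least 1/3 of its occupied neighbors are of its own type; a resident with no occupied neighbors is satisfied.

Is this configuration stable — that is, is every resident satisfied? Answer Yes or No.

Yes

Row 1: (1,1)@ 2/2 ok · (1,2)@ 3/3 ok · (1,3)@ 2/2 ok · (1,5)@ 1/1 ok
Row 2: (2,1)@ 3/3 ok · (2,2)@ 3/3 ok · (2,3)@ 4/4 ok · (2,4)@ 2/2 ok · (2,5)@ 4/4 ok · (2,6)@ 3/3 ok · (2,7)@ 1/1 ok
Row 3: (3,1)@ 1/1 ok · (3,3)@ 2/2 ok · (3,5)@ 2/2 ok · (3,6)@ 2/2 ok
Row 4: (4,2)@ 1/1 ok · (4,3)@ 4/4 ok · (4,4)@ 2/2 ok · (4,7)@ 0/0 ok
Row 5: (5,3)@ 3/3 ok · (5,4)@ 3/3 ok · (5,5)@ 3/3 ok · (5,6)@ 1/1 ok
Row 6: (6,1)% 2/2 ok · (6,2)% 1/2 ok · (6,3)@ 2/3 ok · (6,5)@ 1/1 ok
Row 7: (7,1)% 1/1 ok · (7,3)@ 2/2 ok · (7,4)@ 1/1 ok
All meet the threshold, so the configuration is stable.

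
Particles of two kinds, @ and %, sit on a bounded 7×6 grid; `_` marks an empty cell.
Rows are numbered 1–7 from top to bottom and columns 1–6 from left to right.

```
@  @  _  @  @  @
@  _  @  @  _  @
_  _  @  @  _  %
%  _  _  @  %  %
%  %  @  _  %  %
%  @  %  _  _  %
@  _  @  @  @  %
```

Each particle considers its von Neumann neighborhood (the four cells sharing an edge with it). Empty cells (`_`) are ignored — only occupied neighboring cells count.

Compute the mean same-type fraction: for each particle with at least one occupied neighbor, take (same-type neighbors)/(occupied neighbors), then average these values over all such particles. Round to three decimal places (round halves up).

Row 1: (1,1)@ 2/2 · (1,2)@ 1/1 · (1,4)@ 2/2 · (1,5)@ 2/2 · (1,6)@ 2/2
Row 2: (2,1)@ 1/1 · (2,3)@ 2/2 · (2,4)@ 3/3 · (2,6)@ 1/2
Row 3: (3,3)@ 2/2 · (3,4)@ 3/3 · (3,6)% 1/2
Row 4: (4,1)% 1/1 · (4,4)@ 1/2 · (4,5)% 2/3 · (4,6)% 3/3
Row 5: (5,1)% 3/3 · (5,2)% 1/3 · (5,3)@ 0/2 · (5,5)% 2/2 · (5,6)% 3/3
Row 6: (6,1)% 1/3 · (6,2)@ 0/3 · (6,3)% 0/3 · (6,6)% 2/2
Row 7: (7,1)@ 0/1 · (7,3)@ 1/2 · (7,4)@ 2/2 · (7,5)@ 1/2 · (7,6)% 1/2
Sum over 30 particles: 2/2 + 1/1 + 2/2 + 2/2 + 2/2 + 1/1 + 2/2 + 3/3 + 1/2 + 2/2 + 3/3 + 1/2 + 1/1 + 1/2 + 2/3 + 3/3 + 3/3 + 1/3 + 0/2 + 2/2 + 3/3 + 1/3 + 0/3 + 0/3 + 2/2 + 0/1 + 1/2 + 2/2 + 1/2 + 1/2 = 64/3; mean = 64/3 ÷ 30 = 32/45 = 0.711111… → 0.711.

0.711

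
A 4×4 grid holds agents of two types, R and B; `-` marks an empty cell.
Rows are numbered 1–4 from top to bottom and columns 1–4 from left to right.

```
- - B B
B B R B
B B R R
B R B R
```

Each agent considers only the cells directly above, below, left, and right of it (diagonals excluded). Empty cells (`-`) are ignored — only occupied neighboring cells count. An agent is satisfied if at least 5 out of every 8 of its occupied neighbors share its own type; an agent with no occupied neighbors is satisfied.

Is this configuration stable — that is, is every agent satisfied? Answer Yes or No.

No

Row 1: (1,3)B 1/2 not · (1,4)B 2/2 satisfied
Row 2: (2,1)B 2/2 satisfied · (2,2)B 2/3 satisfied · (2,3)R 1/4 not · (2,4)B 1/3 not
Row 3: (3,1)B 3/3 satisfied · (3,2)B 2/4 not · (3,3)R 2/4 not · (3,4)R 2/3 satisfied
Row 4: (4,1)B 1/2 not · (4,2)R 0/3 not · (4,3)B 0/3 not · (4,4)R 1/2 not
For instance (1,3) has only 1/2 same-type neighbors, below 5/8.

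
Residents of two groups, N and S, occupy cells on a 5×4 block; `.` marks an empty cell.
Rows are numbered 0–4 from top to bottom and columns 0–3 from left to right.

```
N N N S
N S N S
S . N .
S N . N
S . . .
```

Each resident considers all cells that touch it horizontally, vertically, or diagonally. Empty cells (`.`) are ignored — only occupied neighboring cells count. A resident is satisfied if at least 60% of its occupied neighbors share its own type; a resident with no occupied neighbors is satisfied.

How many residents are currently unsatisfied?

9

Row 0: (0,0)N 2/3 satisfied · (0,1)N 4/5 satisfied · (0,2)N 2/5 not · (0,3)S 1/3 not
Row 1: (1,0)N 2/4 not · (1,1)S 1/7 not · (1,2)N 3/6 not · (1,3)S 1/4 not
Row 2: (2,0)S 2/4 not · (2,2)N 3/5 satisfied
Row 3: (3,0)S 2/3 satisfied · (3,1)N 1/4 not · (3,3)N 1/1 satisfied
Row 4: (4,0)S 1/2 not
Unsatisfied: (0,2), (0,3), (1,0), (1,1), (1,2), (1,3), (2,0), (3,1), (4,0) — 9 in total.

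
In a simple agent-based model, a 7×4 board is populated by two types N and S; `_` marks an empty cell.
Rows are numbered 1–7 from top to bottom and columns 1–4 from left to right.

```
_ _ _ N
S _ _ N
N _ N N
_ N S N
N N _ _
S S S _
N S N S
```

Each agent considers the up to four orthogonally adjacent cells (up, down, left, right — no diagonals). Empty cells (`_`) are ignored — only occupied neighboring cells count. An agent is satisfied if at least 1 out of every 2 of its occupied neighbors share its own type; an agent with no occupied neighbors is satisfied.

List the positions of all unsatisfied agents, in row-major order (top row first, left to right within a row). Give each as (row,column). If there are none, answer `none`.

Row 1: (1,4)N 1/1 satisfied
Row 2: (2,1)S 0/1 not · (2,4)N 2/2 satisfied
Row 3: (3,1)N 0/1 not · (3,3)N 1/2 satisfied · (3,4)N 3/3 satisfied
Row 4: (4,2)N 1/2 satisfied · (4,3)S 0/3 not · (4,4)N 1/2 satisfied
Row 5: (5,1)N 1/2 satisfied · (5,2)N 2/3 satisfied
Row 6: (6,1)S 1/3 not · (6,2)S 3/4 satisfied · (6,3)S 1/2 satisfied
Row 7: (7,1)N 0/2 not · (7,2)S 1/3 not · (7,3)N 0/3 not · (7,4)S 0/1 not

(2,1), (3,1), (4,3), (6,1), (7,1), (7,2), (7,3), (7,4)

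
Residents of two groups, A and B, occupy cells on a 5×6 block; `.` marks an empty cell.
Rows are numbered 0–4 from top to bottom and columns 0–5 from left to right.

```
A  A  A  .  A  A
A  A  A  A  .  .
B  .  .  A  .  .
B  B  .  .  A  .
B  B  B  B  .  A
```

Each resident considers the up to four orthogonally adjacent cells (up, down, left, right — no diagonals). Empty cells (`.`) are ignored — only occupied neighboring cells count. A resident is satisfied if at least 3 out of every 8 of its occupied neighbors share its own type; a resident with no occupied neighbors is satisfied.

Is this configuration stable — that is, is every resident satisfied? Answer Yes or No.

Yes

Row 0: (0,0)A 2/2 ✓ · (0,1)A 3/3 ✓ · (0,2)A 2/2 ✓ · (0,4)A 1/1 ✓ · (0,5)A 1/1 ✓
Row 1: (1,0)A 2/3 ✓ · (1,1)A 3/3 ✓ · (1,2)A 3/3 ✓ · (1,3)A 2/2 ✓
Row 2: (2,0)B 1/2 ✓ · (2,3)A 1/1 ✓
Row 3: (3,0)B 3/3 ✓ · (3,1)B 2/2 ✓ · (3,4)A 0/0 ✓
Row 4: (4,0)B 2/2 ✓ · (4,1)B 3/3 ✓ · (4,2)B 2/2 ✓ · (4,3)B 1/1 ✓ · (4,5)A 0/0 ✓
All meet the threshold, so the configuration is stable.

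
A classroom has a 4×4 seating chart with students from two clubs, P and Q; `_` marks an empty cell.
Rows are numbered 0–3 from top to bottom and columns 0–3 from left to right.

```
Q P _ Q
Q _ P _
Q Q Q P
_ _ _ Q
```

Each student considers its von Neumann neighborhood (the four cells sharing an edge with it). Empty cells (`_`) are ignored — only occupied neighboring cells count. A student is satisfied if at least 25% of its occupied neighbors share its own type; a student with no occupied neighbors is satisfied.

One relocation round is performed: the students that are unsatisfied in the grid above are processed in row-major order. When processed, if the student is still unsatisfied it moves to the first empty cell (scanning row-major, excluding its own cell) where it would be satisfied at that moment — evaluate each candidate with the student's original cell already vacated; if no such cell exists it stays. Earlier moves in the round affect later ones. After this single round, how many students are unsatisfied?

1

Initially unsatisfied (in order): (0,1), (1,2), (2,3), (3,3).
  (0,1) → (0,2).
  (1,2): now satisfied by earlier moves; stays.
  (2,3) → (0,1).
  (3,3): now satisfied by earlier moves; stays.
Resulting grid:
Q P P Q
Q _ P _
Q Q Q _
_ _ _ Q
Unsatisfied now: (0,3).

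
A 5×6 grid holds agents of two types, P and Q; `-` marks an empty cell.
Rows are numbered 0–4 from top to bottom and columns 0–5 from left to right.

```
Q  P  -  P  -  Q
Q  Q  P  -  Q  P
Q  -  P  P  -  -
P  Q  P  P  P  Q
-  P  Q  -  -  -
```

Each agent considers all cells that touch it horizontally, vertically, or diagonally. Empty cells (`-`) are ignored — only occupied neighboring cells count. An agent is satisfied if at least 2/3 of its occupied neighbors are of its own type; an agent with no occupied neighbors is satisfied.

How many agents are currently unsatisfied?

11

(0,0)Q 2/3 ✓
(0,1)P 1/4 ✗
(0,3)P 1/2 ✗
(0,5)Q 1/2 ✗
(1,0)Q 3/4 ✓
(1,1)Q 3/6 ✗
(1,2)P 4/5 ✓
(1,4)Q 1/4 ✗
(1,5)P 0/2 ✗
(2,0)Q 3/4 ✓
(2,2)P 4/6 ✓
(2,3)P 5/6 ✓
(3,0)P 1/3 ✗
(3,1)Q 2/6 ✗
(3,2)P 4/6 ✓
(3,3)P 4/5 ✓
(3,4)P 2/3 ✓
(3,5)Q 0/1 ✗
(4,1)P 2/4 ✗
(4,2)Q 1/4 ✗
Unsatisfied: (0,1), (0,3), (0,5), (1,1), (1,4), (1,5), (3,0), (3,1), (3,5), (4,1), (4,2) — 11 in total.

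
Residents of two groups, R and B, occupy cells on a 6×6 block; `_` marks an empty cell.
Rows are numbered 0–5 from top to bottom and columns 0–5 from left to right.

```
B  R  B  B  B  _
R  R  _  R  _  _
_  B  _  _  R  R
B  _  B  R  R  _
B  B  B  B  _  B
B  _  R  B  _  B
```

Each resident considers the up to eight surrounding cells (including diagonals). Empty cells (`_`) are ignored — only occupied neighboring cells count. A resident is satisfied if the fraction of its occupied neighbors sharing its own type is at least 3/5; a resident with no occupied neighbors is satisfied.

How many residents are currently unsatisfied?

Row 0: (0,0)B 0/3 ✗ · (0,1)R 2/4 ✗ · (0,2)B 1/4 ✗ · (0,3)B 2/3 ✓ · (0,4)B 1/2 ✗
Row 1: (1,0)R 2/4 ✗ · (1,1)R 2/5 ✗ · (1,3)R 1/4 ✗
Row 2: (2,1)B 2/4 ✗ · (2,4)R 4/4 ✓ · (2,5)R 2/2 ✓
Row 3: (3,0)B 3/3 ✓ · (3,2)B 4/5 ✓ · (3,3)R 2/5 ✗ · (3,4)R 3/5 ✓
Row 4: (4,0)B 3/3 ✓ · (4,1)B 5/6 ✓ · (4,2)B 4/6 ✓ · (4,3)B 3/6 ✗ · (4,5)B 1/2 ✗
Row 5: (5,0)B 2/2 ✓ · (5,2)R 0/4 ✗ · (5,3)B 2/3 ✓ · (5,5)B 1/1 ✓
Unsatisfied: (0,0), (0,1), (0,2), (0,4), (1,0), (1,1), (1,3), (2,1), (3,3), (4,3), (4,5), (5,2) — 12 in total.

12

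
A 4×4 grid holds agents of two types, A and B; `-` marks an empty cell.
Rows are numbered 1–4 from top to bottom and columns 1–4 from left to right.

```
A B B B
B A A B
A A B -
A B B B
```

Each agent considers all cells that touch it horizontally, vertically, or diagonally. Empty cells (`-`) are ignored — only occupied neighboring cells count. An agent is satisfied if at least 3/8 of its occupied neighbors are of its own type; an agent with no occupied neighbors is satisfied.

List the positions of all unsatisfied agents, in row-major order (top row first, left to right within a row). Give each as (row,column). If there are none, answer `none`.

Row 1: (1,1)A 1/3 unhappy · (1,2)B 2/5 ok · (1,3)B 3/5 ok · (1,4)B 2/3 ok
Row 2: (2,1)B 1/5 unhappy · (2,2)A 4/8 ok · (2,3)A 2/7 unhappy · (2,4)B 3/4 ok
Row 3: (3,1)A 3/5 ok · (3,2)A 4/8 ok · (3,3)B 4/7 ok
Row 4: (4,1)A 2/3 ok · (4,2)B 2/5 ok · (4,3)B 3/4 ok · (4,4)B 2/2 ok

(1,1), (2,1), (2,3)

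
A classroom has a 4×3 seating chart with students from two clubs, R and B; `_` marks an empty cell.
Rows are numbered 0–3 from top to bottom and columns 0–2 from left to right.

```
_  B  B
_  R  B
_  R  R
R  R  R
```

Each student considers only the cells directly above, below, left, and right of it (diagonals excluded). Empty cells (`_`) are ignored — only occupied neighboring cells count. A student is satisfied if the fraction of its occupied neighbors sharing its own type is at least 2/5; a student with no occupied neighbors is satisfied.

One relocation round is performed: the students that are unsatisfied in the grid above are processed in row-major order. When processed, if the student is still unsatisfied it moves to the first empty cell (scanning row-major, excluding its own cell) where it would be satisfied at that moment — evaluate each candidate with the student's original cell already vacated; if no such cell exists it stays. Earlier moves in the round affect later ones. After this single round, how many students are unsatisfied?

Initially unsatisfied (in order): (1,1), (1,2).
  (1,1) → (1,0).
  (1,2): now satisfied by earlier moves; stays.
Resulting grid:
_ B B
R _ B
_ R R
R R R
All satisfied now.

0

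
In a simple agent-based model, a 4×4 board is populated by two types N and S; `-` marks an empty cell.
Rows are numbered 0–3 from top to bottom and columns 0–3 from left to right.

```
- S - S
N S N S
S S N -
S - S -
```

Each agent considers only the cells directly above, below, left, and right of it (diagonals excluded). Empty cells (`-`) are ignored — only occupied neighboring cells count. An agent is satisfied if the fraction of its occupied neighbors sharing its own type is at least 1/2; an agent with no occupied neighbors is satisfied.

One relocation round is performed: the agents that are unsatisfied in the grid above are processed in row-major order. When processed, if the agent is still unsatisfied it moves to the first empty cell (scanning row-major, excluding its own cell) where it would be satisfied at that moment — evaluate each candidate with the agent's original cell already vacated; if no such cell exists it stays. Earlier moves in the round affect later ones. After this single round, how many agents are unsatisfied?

Initially unsatisfied (in order): (1,0), (1,2), (2,2), (3,2).
  (1,0) → (2,3).
  (1,2) → (3,3).
  (2,2): no empty cell satisfies it; stays.
  (3,2) → (0,0).
Resulting grid:
S S - S
- S - S
S S N N
S - - N
All satisfied now.

0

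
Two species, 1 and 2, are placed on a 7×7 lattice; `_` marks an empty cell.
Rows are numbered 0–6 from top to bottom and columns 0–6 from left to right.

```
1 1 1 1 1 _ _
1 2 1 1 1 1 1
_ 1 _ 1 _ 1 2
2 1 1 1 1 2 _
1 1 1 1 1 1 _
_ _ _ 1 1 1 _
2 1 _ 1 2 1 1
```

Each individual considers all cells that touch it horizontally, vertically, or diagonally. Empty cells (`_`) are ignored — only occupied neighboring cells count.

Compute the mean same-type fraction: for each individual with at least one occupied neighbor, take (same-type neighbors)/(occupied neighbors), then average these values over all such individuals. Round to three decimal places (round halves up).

Row 0: (0,0)1 2/3 · (0,1)1 4/5 · (0,2)1 4/5 · (0,3)1 5/5 · (0,4)1 4/4
Row 1: (1,0)1 3/4 · (1,1)2 0/6 · (1,2)1 6/7 · (1,3)1 6/6 · (1,4)1 6/6 · (1,5)1 4/5 · (1,6)1 2/3
Row 2: (2,1)1 4/6 · (2,3)1 6/6 · (2,5)1 4/6 · (2,6)2 1/4
Row 3: (3,0)2 0/4 · (3,1)1 5/6 · (3,2)1 7/7 · (3,3)1 6/6 · (3,4)1 6/7 · (3,5)2 1/5
Row 4: (4,0)1 2/3 · (4,1)1 4/5 · (4,2)1 6/6 · (4,3)1 7/7 · (4,4)1 7/8 · (4,5)1 4/5
Row 5: (5,3)1 5/6 · (5,4)1 7/8 · (5,5)1 5/6
Row 6: (6,0)2 0/1 · (6,1)1 0/1 · (6,3)1 2/3 · (6,4)2 0/5 · (6,5)1 3/4 · (6,6)1 2/2
Sum over 37 individuals: 2/3 + 4/5 + 4/5 + 5/5 + 4/4 + 3/4 + 0/6 + 6/7 + 6/6 + 6/6 + 4/5 + 2/3 + 4/6 + 6/6 + 4/6 + 1/4 + 0/4 + 5/6 + 7/7 + 6/6 + 6/7 + 1/5 + 2/3 + 4/5 + 6/6 + 7/7 + 7/8 + 4/5 + 5/6 + 7/8 + 5/6 + 0/1 + 0/1 + 2/3 + 0/5 + 3/4 + 2/2 = 907/35; mean = 907/35 ÷ 37 = 907/1295 = 0.700386… → 0.700.

0.700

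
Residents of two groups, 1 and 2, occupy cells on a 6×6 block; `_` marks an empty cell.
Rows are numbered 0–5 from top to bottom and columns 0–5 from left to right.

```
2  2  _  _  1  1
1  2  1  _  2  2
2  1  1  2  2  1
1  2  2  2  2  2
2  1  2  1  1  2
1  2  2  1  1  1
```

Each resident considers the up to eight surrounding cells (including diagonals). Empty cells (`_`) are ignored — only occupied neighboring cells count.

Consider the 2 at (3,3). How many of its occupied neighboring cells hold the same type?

Occupied neighbors of (3,3): (2,2)=1, (2,3)=2, (2,4)=2, (3,2)=2, (3,4)=2, (4,2)=2, (4,3)=1, (4,4)=1.
Same type (2): 5 of 8.

5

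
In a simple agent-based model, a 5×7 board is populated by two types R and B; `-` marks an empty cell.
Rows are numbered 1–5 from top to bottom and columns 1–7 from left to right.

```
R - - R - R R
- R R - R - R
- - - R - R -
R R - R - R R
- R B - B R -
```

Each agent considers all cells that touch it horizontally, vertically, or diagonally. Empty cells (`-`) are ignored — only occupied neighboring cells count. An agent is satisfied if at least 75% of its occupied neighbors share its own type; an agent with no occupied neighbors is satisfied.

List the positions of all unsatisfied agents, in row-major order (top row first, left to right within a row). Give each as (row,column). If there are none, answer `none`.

(4,2), (4,4), (5,2), (5,3), (5,5), (5,6)

Row 1: (1,1)R 1/1 satisfied · (1,4)R 2/2 satisfied · (1,6)R 3/3 satisfied · (1,7)R 2/2 satisfied
Row 2: (2,2)R 2/2 satisfied · (2,3)R 3/3 satisfied · (2,5)R 4/4 satisfied · (2,7)R 3/3 satisfied
Row 3: (3,4)R 3/3 satisfied · (3,6)R 4/4 satisfied
Row 4: (4,1)R 2/2 satisfied · (4,2)R 2/3 not · (4,4)R 1/3 not · (4,6)R 3/4 satisfied · (4,7)R 3/3 satisfied
Row 5: (5,2)R 2/3 not · (5,3)B 0/3 not · (5,5)B 0/3 not · (5,6)R 2/3 not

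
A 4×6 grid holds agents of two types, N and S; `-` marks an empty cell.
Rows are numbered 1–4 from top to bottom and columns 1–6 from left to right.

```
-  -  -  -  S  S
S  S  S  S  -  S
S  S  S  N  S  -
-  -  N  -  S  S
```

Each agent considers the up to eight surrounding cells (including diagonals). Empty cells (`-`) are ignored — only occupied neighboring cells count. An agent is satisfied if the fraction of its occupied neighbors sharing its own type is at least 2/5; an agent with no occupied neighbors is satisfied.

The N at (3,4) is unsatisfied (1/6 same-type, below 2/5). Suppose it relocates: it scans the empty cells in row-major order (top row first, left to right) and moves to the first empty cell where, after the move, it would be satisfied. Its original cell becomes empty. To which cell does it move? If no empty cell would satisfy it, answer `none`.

none

Vacating (3,4). Empty cells in order:
  (1,1): 0/2 same-type → still unsatisfied.
  (1,2): 0/3 same-type → still unsatisfied.
  (1,3): 0/3 same-type → still unsatisfied.
  (1,4): 0/3 same-type → still unsatisfied.
  (2,5): 0/5 same-type → still unsatisfied.
  (3,6): 0/4 same-type → still unsatisfied.
  (4,1): 0/2 same-type → still unsatisfied.
  (4,2): 1/4 same-type → still unsatisfied.
  (4,4): 1/4 same-type → still unsatisfied.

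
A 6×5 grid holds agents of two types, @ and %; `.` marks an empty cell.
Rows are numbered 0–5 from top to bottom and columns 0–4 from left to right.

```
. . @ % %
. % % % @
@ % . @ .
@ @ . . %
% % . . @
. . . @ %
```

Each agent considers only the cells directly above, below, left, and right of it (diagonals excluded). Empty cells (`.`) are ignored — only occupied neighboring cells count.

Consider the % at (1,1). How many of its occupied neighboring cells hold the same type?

Occupied neighbors of (1,1): (2,1)=%, (1,2)=%.
Same type (%): 2 of 2.

2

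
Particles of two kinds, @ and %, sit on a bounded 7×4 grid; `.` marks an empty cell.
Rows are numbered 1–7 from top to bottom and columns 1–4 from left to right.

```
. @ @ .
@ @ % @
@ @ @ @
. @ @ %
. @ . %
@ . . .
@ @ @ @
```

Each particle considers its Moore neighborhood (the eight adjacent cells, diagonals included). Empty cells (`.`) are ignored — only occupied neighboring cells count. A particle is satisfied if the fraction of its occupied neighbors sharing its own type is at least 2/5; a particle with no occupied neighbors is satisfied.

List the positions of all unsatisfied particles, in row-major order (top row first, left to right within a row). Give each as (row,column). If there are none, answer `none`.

(2,3), (4,4)

Row 1: (1,2)@ 3/4 satisfied · (1,3)@ 3/4 satisfied
Row 2: (2,1)@ 4/4 satisfied · (2,2)@ 6/7 satisfied · (2,3)% 0/7 not · (2,4)@ 3/4 satisfied
Row 3: (3,1)@ 4/4 satisfied · (3,2)@ 6/7 satisfied · (3,3)@ 6/8 satisfied · (3,4)@ 3/5 satisfied
Row 4: (4,2)@ 5/5 satisfied · (4,3)@ 5/7 satisfied · (4,4)% 1/4 not
Row 5: (5,2)@ 3/3 satisfied · (5,4)% 1/2 satisfied
Row 6: (6,1)@ 3/3 satisfied
Row 7: (7,1)@ 2/2 satisfied · (7,2)@ 3/3 satisfied · (7,3)@ 2/2 satisfied · (7,4)@ 1/1 satisfied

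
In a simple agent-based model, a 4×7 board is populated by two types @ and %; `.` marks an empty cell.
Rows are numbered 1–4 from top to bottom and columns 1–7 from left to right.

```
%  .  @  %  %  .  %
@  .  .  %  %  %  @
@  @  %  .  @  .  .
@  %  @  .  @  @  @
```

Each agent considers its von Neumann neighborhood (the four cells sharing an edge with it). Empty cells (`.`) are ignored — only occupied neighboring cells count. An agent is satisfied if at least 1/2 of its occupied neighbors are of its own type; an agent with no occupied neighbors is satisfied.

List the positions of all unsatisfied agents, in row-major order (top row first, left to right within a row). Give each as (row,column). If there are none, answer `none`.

(1,1)% 0/1 unhappy
(1,3)@ 0/1 unhappy
(1,4)% 2/3 ok
(1,5)% 2/2 ok
(1,7)% 0/1 unhappy
(2,1)@ 1/2 ok
(2,4)% 2/2 ok
(2,5)% 3/4 ok
(2,6)% 1/2 ok
(2,7)@ 0/2 unhappy
(3,1)@ 3/3 ok
(3,2)@ 1/3 unhappy
(3,3)% 0/2 unhappy
(3,5)@ 1/2 ok
(4,1)@ 1/2 ok
(4,2)% 0/3 unhappy
(4,3)@ 0/2 unhappy
(4,5)@ 2/2 ok
(4,6)@ 2/2 ok
(4,7)@ 1/1 ok

(1,1), (1,3), (1,7), (2,7), (3,2), (3,3), (4,2), (4,3)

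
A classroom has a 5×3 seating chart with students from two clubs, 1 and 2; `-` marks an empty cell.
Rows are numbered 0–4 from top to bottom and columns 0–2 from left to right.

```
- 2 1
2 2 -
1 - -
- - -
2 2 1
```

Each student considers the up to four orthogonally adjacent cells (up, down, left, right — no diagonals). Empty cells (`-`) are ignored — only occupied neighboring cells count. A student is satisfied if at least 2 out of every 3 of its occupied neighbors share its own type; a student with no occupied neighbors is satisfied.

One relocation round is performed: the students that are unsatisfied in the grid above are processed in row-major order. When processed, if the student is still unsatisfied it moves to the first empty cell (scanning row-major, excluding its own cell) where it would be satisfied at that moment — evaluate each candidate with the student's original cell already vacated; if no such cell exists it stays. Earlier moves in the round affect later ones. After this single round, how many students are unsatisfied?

1

Initially unsatisfied (in order): (0,1), (0,2), (1,0), (2,0), (4,1), (4,2).
  (0,1) → (0,0).
  (0,2): now satisfied by earlier moves; stays.
  (1,0): now satisfied by earlier moves; stays.
  (2,0) → (2,2).
  (4,1) → (0,1).
  (4,2): now satisfied by earlier moves; stays.
Resulting grid:
2 2 1
2 2 -
- - 1
- - -
2 - 1
Unsatisfied now: (0,2).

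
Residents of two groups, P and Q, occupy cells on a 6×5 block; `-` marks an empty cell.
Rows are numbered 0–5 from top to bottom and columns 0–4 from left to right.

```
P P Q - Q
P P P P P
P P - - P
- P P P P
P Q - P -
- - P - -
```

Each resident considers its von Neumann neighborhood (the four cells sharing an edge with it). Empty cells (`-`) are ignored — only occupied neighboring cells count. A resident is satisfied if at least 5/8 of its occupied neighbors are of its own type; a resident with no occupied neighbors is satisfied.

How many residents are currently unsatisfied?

4

Row 0: (0,0)P 2/2 ok · (0,1)P 2/3 ok · (0,2)Q 0/2 unhappy · (0,4)Q 0/1 unhappy
Row 1: (1,0)P 3/3 ok · (1,1)P 4/4 ok · (1,2)P 2/3 ok · (1,3)P 2/2 ok · (1,4)P 2/3 ok
Row 2: (2,0)P 2/2 ok · (2,1)P 3/3 ok · (2,4)P 2/2 ok
Row 3: (3,1)P 2/3 ok · (3,2)P 2/2 ok · (3,3)P 3/3 ok · (3,4)P 2/2 ok
Row 4: (4,0)P 0/1 unhappy · (4,1)Q 0/2 unhappy · (4,3)P 1/1 ok
Row 5: (5,2)P 0/0 ok
Unsatisfied: (0,2), (0,4), (4,0), (4,1) — 4 in total.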